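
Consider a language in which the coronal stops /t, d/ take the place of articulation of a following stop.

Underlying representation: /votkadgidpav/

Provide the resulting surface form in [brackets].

[vokkaggibpav]

/t/ before /k/ (velar) → [k]
/d/ before /g/ (velar) → [g]
/d/ before /p/ (labial) → [b]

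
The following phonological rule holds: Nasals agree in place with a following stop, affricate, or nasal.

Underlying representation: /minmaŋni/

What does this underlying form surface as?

/n/ before /m/ (labial) → [m]
/ŋ/ before /n/ (alveolar) → [n]

[mimmanni]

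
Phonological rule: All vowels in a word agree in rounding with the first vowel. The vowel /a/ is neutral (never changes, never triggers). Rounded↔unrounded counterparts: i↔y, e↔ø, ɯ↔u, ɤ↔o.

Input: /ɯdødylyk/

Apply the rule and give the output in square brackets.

[ɯdedilik]

/ø/ harmonizes with /ɯ/ ([-round]) → [e]
/y/ harmonizes with /ɯ/ ([-round]) → [i]
/y/ harmonizes with /ɯ/ ([-round]) → [i]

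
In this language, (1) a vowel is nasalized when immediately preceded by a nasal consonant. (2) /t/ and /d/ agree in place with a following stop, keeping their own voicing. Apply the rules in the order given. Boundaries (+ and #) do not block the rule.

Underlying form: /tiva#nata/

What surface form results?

Rule 1: /a/ after nasal /n/ → [ã]
After rule 1: tiva#nãta
Rule 2: no segment meets the rule's conditions; no change.

[tiva#nãta]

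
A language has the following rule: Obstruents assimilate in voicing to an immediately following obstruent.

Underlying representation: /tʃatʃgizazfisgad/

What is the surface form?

/tʃ/ before /g/ (voiced) → [dʒ]
/z/ before /f/ (voiceless) → [s]
/s/ before /g/ (voiced) → [z]

[tʃadʒgizasfizgad]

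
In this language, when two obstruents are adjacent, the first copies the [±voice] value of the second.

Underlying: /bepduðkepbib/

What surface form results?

[bebduθkebbib]

/p/ before /d/ (voiced) → [b]
/ð/ before /k/ (voiceless) → [θ]
/p/ before /b/ (voiced) → [b]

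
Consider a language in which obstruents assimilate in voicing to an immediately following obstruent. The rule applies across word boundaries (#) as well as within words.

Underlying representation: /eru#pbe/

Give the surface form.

[eru#bbe]

/p/ before /b/ (voiced) → [b]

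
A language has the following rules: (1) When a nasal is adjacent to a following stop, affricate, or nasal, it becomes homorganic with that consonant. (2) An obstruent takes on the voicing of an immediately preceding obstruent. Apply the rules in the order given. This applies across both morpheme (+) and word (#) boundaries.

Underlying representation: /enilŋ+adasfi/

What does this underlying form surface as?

Rule 1: no segment meets the rule's conditions; no change.
After rule 1: enilŋ+adasfi
Rule 2: no segment meets the rule's conditions; no change.

[enilŋ+adasfi]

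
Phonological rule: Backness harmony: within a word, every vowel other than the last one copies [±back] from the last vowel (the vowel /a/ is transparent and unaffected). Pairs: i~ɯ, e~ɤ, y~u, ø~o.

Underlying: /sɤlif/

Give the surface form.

[selif]

/ɤ/ harmonizes with /i/ ([-back]) → [e]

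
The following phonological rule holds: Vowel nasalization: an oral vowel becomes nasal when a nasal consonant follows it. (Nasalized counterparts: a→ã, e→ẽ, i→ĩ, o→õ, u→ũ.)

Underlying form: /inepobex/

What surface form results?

[ĩnepobex]

/i/ before nasal /n/ → [ĩ]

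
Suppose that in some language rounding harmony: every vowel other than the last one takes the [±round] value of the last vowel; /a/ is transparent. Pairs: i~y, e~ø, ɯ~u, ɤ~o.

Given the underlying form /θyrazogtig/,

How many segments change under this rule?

2

/y/ harmonizes with /i/ ([-round]) → [i]
/o/ harmonizes with /i/ ([-round]) → [ɤ]
2 segments change.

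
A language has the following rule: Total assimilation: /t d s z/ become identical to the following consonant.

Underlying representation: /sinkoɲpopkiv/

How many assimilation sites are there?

0

No segment meets the rule's conditions.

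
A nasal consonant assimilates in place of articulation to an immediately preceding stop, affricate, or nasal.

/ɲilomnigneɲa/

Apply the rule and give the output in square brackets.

[ɲilommigŋeɲa]

/n/ after /m/ (labial) → [m]
/n/ after /g/ (velar) → [ŋ]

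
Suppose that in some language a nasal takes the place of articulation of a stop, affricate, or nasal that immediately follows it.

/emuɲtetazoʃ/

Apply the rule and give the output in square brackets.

/ɲ/ before /t/ (alveolar) → [n]

[emuntetazoʃ]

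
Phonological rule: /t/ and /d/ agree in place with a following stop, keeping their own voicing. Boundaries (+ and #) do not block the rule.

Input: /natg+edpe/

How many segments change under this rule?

/t/ before /g/ (velar) → [k]
/d/ before /p/ (labial) → [b]
2 segments change.

2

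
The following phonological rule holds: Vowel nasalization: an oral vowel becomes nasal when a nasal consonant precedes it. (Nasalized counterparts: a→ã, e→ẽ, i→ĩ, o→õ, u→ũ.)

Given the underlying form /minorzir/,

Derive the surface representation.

/i/ after nasal /m/ → [ĩ]
/o/ after nasal /n/ → [õ]

[mĩnõrzir]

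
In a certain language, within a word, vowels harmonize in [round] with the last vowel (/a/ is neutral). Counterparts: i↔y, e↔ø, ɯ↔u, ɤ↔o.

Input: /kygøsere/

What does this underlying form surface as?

[kigesere]

/y/ harmonizes with /e/ ([-round]) → [i]
/ø/ harmonizes with /e/ ([-round]) → [e]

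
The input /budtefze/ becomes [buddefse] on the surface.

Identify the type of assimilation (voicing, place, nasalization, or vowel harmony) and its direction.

/t/→[d] /z/→[s].
Each target copies a feature from the preceding segment, so the direction is progressive.

voicing assimilation, progressive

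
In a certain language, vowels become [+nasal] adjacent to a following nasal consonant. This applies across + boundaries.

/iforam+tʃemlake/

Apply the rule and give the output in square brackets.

[iforãm+tʃẽmlake]

/a/ before nasal /m/ → [ã]
/e/ before nasal /m/ → [ẽ]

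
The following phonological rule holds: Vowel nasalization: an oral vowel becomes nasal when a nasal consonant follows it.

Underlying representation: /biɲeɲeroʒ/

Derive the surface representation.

[bĩɲẽɲeroʒ]

/i/ before nasal /ɲ/ → [ĩ]
/e/ before nasal /ɲ/ → [ẽ]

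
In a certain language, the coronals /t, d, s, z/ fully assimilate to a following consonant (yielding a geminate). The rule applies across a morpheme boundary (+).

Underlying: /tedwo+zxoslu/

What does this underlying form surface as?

/d/ before /w/ → [w] (total assimilation)
/z/ before /x/ → [x] (total assimilation)
/s/ before /l/ → [l] (total assimilation)

[tewwo+xxollu]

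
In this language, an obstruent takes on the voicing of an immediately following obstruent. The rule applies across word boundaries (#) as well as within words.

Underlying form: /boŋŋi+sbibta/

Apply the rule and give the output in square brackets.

[boŋŋi+zbipta]

/s/ before /b/ (voiced) → [z]
/b/ before /t/ (voiceless) → [p]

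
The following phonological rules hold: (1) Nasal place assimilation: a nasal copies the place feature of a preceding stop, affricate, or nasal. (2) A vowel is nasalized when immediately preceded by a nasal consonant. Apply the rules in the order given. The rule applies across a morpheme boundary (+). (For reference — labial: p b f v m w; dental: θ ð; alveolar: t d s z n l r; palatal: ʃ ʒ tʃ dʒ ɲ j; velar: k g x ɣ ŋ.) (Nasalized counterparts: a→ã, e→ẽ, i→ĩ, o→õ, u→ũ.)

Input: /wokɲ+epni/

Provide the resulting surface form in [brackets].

[wokŋ+ẽpmĩ]

Rule 1: /ɲ/ after /k/ (velar) → [ŋ]
Rule 1: /n/ after /p/ (labial) → [m]
After rule 1: wokŋ+epmi
Rule 2: /e/ after nasal /ŋ/ → [ẽ]
Rule 2: /i/ after nasal /m/ → [ĩ]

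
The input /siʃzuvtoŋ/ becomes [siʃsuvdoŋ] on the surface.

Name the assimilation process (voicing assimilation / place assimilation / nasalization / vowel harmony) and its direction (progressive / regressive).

voicing assimilation, progressive

/z/→[s] /t/→[d].
Each target copies a feature from the preceding segment, so the direction is progressive.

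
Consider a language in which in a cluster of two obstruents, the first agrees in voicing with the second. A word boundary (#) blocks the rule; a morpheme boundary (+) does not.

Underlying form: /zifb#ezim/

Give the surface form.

[zivb#ezim]

/f/ before /b/ (voiced) → [v]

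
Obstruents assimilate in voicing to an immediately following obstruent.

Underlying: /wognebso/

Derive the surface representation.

/b/ before /s/ (voiceless) → [p]

[wognepso]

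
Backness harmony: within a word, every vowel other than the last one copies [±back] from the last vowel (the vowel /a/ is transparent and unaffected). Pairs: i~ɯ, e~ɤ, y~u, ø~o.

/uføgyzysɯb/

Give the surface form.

[ufoguzusɯb]

/ø/ harmonizes with /ɯ/ ([+back]) → [o]
/y/ harmonizes with /ɯ/ ([+back]) → [u]
/y/ harmonizes with /ɯ/ ([+back]) → [u]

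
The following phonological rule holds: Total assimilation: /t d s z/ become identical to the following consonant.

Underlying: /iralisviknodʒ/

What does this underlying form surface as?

[iralivviknodʒ]

/s/ before /v/ → [v] (total assimilation)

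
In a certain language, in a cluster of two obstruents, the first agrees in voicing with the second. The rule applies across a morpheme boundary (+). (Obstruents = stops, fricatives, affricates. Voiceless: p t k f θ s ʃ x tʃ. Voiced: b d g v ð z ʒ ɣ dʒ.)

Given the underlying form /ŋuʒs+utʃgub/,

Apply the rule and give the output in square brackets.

[ŋuʃs+udʒgub]

/ʒ/ before /s/ (voiceless) → [ʃ]
/tʃ/ before /g/ (voiced) → [dʒ]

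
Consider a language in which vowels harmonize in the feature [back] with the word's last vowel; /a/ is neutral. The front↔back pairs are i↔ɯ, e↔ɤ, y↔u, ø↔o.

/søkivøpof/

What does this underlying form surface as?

/ø/ harmonizes with /o/ ([+back]) → [o]
/i/ harmonizes with /o/ ([+back]) → [ɯ]
/ø/ harmonizes with /o/ ([+back]) → [o]

[sokɯvopof]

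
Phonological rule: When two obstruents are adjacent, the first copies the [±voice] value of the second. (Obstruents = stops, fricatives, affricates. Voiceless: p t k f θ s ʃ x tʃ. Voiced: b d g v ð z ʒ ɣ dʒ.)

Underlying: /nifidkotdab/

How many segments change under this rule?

2

/d/ before /k/ (voiceless) → [t]
/t/ before /d/ (voiced) → [d]
2 segments change.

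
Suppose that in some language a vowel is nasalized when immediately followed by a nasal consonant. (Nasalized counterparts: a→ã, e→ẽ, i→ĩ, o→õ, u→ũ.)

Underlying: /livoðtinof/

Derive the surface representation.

/i/ before nasal /n/ → [ĩ]

[livoðtĩnof]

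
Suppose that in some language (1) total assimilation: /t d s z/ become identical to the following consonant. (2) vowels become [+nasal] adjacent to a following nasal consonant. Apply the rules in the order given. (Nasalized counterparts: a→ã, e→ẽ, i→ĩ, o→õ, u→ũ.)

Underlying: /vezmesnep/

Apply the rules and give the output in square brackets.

Rule 1: /z/ before /m/ → [m] (total assimilation)
Rule 1: /s/ before /n/ → [n] (total assimilation)
After rule 1: vemmennep
Rule 2: /e/ before nasal /m/ → [ẽ]
Rule 2: /e/ before nasal /n/ → [ẽ]

[vẽmmẽnnep]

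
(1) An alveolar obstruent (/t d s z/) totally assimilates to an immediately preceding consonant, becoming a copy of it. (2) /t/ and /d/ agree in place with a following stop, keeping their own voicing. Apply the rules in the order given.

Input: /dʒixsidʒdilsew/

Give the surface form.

Rule 1: /s/ after /x/ → [x] (total assimilation)
Rule 1: /d/ after /dʒ/ → [dʒ] (total assimilation)
Rule 1: /s/ after /l/ → [l] (total assimilation)
After rule 1: dʒixxidʒdʒillew
Rule 2: no segment meets the rule's conditions; no change.

[dʒixxidʒdʒillew]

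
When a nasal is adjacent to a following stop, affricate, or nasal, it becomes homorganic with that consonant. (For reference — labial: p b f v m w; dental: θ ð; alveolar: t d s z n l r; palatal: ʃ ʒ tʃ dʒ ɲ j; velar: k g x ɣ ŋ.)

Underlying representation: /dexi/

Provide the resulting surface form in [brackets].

no segment meets the rule's conditions; no change.

[dexi]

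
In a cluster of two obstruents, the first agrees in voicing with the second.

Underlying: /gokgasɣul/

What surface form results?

/k/ before /g/ (voiced) → [g]
/s/ before /ɣ/ (voiced) → [z]

[goggazɣul]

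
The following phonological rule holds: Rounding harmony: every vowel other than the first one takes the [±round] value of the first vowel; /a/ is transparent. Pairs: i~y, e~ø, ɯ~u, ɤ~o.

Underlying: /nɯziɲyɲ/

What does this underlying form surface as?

[nɯziɲiɲ]

/y/ harmonizes with /ɯ/ ([-round]) → [i]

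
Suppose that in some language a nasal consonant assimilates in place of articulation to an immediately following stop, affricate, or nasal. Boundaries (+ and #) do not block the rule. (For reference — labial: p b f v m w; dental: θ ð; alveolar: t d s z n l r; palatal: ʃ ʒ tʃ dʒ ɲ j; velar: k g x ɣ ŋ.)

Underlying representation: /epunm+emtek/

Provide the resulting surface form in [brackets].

[epumm+entek]

/n/ before /m/ (labial) → [m]
/m/ before /t/ (alveolar) → [n]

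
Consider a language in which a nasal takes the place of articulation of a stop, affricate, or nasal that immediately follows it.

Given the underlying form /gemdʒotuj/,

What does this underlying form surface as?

[geɲdʒotuj]

/m/ before /dʒ/ (palatal) → [ɲ]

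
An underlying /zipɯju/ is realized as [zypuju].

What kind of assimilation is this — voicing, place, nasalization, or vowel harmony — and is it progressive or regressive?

vowel harmony, regressive

/i/→[y] /ɯ/→[u].
Vowels agree with the last vowel, so the harmony is regressive.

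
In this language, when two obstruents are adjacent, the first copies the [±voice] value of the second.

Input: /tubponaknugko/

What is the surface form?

/b/ before /p/ (voiceless) → [p]
/g/ before /k/ (voiceless) → [k]

[tupponaknukko]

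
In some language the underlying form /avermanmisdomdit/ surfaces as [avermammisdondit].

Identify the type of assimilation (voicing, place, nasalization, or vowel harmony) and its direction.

place assimilation, regressive

/n/→[m] /m/→[n].
Each target copies a feature from the following segment, so the direction is regressive.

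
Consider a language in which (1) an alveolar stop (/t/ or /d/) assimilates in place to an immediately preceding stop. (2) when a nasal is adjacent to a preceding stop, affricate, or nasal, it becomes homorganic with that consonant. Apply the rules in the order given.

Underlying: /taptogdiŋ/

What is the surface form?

[tappoggiŋ]

Rule 1: /t/ after /p/ (labial) → [p]
Rule 1: /d/ after /g/ (velar) → [g]
After rule 1: tappoggiŋ
Rule 2: no segment meets the rule's conditions; no change.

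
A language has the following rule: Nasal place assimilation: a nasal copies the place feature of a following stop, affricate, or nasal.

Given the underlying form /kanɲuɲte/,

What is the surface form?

[kaɲɲunte]

/n/ before /ɲ/ (palatal) → [ɲ]
/ɲ/ before /t/ (alveolar) → [n]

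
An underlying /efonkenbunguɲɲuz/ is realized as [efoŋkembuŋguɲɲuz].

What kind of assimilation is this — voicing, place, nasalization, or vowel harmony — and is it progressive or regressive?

/n/→[ŋ] /n/→[m] /n/→[ŋ].
Each target copies a feature from the following segment, so the direction is regressive.

place assimilation, regressive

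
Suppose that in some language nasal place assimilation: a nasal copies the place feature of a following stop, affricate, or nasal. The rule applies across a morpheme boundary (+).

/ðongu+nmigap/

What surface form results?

[ðoŋgu+mmigap]

/n/ before /g/ (velar) → [ŋ]
/n/ before /m/ (labial) → [m]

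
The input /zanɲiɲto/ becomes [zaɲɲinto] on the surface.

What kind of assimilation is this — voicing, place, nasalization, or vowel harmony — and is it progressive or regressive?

place assimilation, regressive

/n/→[ɲ] /ɲ/→[n].
Each target copies a feature from the following segment, so the direction is regressive.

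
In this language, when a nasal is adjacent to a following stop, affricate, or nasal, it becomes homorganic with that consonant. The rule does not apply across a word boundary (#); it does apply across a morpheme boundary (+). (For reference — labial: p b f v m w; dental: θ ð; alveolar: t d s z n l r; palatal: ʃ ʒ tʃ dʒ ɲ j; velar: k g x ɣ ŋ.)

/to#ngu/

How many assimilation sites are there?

/n/ before /g/ (velar) → [ŋ]
1 segment changes.

1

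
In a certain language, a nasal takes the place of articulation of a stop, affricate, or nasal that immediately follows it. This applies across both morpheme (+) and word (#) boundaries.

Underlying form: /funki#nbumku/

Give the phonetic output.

/n/ before /k/ (velar) → [ŋ]
/n/ before /b/ (labial) → [m]
/m/ before /k/ (velar) → [ŋ]

[fuŋki#mbuŋku]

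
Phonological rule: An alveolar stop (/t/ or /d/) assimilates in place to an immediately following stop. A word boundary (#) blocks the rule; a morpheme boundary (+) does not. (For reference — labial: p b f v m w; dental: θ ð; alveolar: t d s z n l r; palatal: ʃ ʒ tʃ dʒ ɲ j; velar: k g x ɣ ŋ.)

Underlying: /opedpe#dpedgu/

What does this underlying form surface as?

/d/ before /p/ (labial) → [b]
/d/ before /p/ (labial) → [b]
/d/ before /g/ (velar) → [g]

[opebpe#bpeggu]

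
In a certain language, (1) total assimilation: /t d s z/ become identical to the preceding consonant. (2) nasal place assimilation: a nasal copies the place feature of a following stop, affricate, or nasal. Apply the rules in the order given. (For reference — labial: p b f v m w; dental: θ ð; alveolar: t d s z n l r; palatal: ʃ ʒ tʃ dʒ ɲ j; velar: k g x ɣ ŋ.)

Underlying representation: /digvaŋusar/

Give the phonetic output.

[digvaŋusar]

Rule 1: no segment meets the rule's conditions; no change.
After rule 1: digvaŋusar
Rule 2: no segment meets the rule's conditions; no change.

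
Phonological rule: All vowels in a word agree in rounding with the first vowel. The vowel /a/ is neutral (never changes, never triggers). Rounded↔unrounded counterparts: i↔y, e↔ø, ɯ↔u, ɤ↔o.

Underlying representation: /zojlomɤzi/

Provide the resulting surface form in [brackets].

/ɤ/ harmonizes with /o/ ([+round]) → [o]
/i/ harmonizes with /o/ ([+round]) → [y]

[zojlomozy]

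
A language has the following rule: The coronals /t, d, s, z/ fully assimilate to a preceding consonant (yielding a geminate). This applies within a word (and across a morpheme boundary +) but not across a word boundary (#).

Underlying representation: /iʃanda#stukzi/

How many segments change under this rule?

/d/ after /n/ → [n] (total assimilation)
/t/ after /s/ → [s] (total assimilation)
/z/ after /k/ → [k] (total assimilation)
3 segments change.

3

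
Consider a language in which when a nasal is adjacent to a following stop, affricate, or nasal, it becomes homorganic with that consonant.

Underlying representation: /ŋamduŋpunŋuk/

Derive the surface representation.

[ŋandumpuŋŋuk]

/m/ before /d/ (alveolar) → [n]
/ŋ/ before /p/ (labial) → [m]
/n/ before /ŋ/ (velar) → [ŋ]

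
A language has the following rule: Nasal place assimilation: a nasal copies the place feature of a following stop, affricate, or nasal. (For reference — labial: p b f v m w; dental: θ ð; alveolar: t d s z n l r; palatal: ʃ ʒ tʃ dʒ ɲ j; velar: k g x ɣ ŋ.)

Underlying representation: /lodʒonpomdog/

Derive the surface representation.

[lodʒompondog]

/n/ before /p/ (labial) → [m]
/m/ before /d/ (alveolar) → [n]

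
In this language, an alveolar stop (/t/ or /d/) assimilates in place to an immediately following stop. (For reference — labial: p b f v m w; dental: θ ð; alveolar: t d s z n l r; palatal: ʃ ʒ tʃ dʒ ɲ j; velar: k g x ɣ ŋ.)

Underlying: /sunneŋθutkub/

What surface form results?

/t/ before /k/ (velar) → [k]

[sunneŋθukkub]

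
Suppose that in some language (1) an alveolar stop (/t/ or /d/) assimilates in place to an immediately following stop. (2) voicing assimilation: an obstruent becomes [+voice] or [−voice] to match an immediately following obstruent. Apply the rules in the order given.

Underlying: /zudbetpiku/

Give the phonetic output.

[zubbeppiku]

Rule 1: /d/ before /b/ (labial) → [b]
Rule 1: /t/ before /p/ (labial) → [p]
After rule 1: zubbeppiku
Rule 2: no segment meets the rule's conditions; no change.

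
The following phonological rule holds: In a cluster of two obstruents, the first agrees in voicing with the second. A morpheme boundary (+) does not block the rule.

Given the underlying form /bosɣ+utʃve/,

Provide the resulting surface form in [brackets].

[bozɣ+udʒve]

/s/ before /ɣ/ (voiced) → [z]
/tʃ/ before /v/ (voiced) → [dʒ]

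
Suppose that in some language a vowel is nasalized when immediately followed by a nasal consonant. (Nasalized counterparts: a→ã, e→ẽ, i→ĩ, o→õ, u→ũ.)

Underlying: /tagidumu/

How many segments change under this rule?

/u/ before nasal /m/ → [ũ]
1 segment changes.

1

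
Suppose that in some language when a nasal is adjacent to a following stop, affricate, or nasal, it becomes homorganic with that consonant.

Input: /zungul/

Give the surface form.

/n/ before /g/ (velar) → [ŋ]

[zuŋgul]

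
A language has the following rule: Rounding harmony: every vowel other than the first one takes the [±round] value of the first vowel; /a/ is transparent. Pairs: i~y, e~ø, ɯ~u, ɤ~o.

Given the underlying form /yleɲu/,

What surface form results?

/e/ harmonizes with /y/ ([+round]) → [ø]

[yløɲu]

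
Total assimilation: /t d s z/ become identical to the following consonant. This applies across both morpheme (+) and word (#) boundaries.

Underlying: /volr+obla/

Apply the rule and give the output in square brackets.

no segment meets the rule's conditions; no change.

[volr+obla]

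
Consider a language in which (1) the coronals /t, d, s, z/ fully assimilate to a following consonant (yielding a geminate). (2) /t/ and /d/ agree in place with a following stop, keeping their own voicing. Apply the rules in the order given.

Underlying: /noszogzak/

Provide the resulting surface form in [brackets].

Rule 1: /s/ before /z/ → [z] (total assimilation)
After rule 1: nozzogzak
Rule 2: no segment meets the rule's conditions; no change.

[nozzogzak]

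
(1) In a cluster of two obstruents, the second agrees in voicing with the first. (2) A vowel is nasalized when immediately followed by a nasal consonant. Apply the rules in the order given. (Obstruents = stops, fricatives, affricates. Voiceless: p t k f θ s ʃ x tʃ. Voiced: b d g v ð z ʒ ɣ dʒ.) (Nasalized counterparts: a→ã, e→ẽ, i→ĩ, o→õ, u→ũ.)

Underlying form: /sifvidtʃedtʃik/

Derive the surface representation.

Rule 1: /v/ after /f/ (voiceless) → [f]
Rule 1: /tʃ/ after /d/ (voiced) → [dʒ]
Rule 1: /tʃ/ after /d/ (voiced) → [dʒ]
After rule 1: siffiddʒeddʒik
Rule 2: no segment meets the rule's conditions; no change.

[siffiddʒeddʒik]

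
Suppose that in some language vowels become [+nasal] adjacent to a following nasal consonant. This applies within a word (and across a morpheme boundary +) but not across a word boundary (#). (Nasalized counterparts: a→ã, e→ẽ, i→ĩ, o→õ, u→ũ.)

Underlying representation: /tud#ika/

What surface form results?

no segment meets the rule's conditions; no change.

[tud#ika]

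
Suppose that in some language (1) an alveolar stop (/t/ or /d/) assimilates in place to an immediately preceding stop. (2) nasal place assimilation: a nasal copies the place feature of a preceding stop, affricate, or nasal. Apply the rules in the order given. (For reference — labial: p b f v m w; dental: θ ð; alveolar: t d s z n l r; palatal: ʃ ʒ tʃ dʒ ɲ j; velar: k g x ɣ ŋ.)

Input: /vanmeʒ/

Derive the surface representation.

Rule 1: no segment meets the rule's conditions; no change.
After rule 1: vanmeʒ
Rule 2: /m/ after /n/ (alveolar) → [n]

[vanneʒ]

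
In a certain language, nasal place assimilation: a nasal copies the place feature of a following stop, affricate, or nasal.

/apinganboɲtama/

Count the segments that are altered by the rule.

/n/ before /g/ (velar) → [ŋ]
/n/ before /b/ (labial) → [m]
/ɲ/ before /t/ (alveolar) → [n]
3 segments change.

3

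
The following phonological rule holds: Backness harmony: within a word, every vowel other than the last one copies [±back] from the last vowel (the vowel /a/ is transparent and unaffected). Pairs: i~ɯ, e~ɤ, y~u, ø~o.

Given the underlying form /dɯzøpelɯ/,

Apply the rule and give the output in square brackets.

/ø/ harmonizes with /ɯ/ ([+back]) → [o]
/e/ harmonizes with /ɯ/ ([+back]) → [ɤ]

[dɯzopɤlɯ]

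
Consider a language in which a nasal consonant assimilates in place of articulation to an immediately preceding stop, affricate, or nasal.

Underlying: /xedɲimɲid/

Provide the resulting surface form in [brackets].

/ɲ/ after /d/ (alveolar) → [n]
/ɲ/ after /m/ (labial) → [m]

[xednimmid]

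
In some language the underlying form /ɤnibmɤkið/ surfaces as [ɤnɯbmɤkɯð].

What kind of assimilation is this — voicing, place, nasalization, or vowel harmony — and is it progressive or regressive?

/i/→[ɯ] /i/→[ɯ].
Vowels agree with the first vowel, so the harmony is progressive.

vowel harmony, progressive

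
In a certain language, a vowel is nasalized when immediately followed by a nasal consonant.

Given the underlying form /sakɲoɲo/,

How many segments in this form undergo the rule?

1

/o/ before nasal /ɲ/ → [õ]
1 segment changes.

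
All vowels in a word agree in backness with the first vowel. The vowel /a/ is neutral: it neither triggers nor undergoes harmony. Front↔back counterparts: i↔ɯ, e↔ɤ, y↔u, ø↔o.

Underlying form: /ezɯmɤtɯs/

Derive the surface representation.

[ezimetis]

/ɯ/ harmonizes with /e/ ([-back]) → [i]
/ɤ/ harmonizes with /e/ ([-back]) → [e]
/ɯ/ harmonizes with /e/ ([-back]) → [i]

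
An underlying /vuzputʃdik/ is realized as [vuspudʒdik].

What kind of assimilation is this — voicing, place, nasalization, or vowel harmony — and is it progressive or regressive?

voicing assimilation, regressive

/z/→[s] /tʃ/→[dʒ].
Each target copies a feature from the following segment, so the direction is regressive.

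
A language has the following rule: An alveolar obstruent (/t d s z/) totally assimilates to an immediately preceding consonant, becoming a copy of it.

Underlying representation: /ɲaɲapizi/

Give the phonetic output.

[ɲaɲapizi]

no segment meets the rule's conditions; no change.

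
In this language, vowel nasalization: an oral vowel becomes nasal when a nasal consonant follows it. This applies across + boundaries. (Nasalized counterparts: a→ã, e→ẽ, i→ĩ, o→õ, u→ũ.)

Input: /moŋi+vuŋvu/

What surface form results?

[mõŋi+vũŋvu]

/o/ before nasal /ŋ/ → [õ]
/u/ before nasal /ŋ/ → [ũ]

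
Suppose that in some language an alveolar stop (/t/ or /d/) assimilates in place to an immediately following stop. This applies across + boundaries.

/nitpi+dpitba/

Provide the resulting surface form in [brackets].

/t/ before /p/ (labial) → [p]
/d/ before /p/ (labial) → [b]
/t/ before /b/ (labial) → [p]

[nippi+bpipba]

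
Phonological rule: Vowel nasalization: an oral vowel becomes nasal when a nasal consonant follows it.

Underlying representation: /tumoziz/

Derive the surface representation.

[tũmoziz]

/u/ before nasal /m/ → [ũ]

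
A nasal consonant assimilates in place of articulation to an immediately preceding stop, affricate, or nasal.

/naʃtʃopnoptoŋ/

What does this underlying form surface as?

/n/ after /p/ (labial) → [m]

[naʃtʃopmoptoŋ]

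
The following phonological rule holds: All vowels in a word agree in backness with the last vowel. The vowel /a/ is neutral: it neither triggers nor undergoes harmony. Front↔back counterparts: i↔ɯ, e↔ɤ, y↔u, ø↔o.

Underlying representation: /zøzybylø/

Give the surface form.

[zøzybylø]

no segment meets the rule's conditions; no change.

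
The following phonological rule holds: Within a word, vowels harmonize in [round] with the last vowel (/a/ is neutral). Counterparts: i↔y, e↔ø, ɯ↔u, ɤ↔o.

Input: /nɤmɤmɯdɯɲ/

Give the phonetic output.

no segment meets the rule's conditions; no change.

[nɤmɤmɯdɯɲ]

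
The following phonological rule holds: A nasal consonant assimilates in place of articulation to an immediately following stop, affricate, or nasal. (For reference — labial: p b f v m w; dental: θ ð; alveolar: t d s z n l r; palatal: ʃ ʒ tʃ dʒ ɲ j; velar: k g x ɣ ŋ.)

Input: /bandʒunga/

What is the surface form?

/n/ before /dʒ/ (palatal) → [ɲ]
/n/ before /g/ (velar) → [ŋ]

[baɲdʒuŋga]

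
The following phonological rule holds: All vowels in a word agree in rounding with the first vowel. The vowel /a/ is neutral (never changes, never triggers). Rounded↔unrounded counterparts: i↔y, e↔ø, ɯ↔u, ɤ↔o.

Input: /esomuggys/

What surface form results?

/o/ harmonizes with /e/ ([-round]) → [ɤ]
/u/ harmonizes with /e/ ([-round]) → [ɯ]
/y/ harmonizes with /e/ ([-round]) → [i]

[esɤmɯggis]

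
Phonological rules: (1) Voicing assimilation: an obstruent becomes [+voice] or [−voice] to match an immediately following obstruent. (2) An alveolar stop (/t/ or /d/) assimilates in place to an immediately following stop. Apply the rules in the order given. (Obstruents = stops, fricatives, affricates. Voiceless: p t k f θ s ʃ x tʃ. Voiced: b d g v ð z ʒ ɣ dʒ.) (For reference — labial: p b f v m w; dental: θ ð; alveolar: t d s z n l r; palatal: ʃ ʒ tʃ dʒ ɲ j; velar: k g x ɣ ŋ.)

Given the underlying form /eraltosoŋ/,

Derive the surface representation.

[eraltosoŋ]

Rule 1: no segment meets the rule's conditions; no change.
After rule 1: eraltosoŋ
Rule 2: no segment meets the rule's conditions; no change.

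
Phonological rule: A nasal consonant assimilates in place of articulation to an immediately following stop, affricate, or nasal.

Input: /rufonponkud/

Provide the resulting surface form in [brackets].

[rufompoŋkud]

/n/ before /p/ (labial) → [m]
/n/ before /k/ (velar) → [ŋ]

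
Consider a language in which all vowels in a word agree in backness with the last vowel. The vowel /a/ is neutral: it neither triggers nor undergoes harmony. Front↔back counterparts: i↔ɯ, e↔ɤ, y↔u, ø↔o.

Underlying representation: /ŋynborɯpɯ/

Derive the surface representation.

/y/ harmonizes with /ɯ/ ([+back]) → [u]

[ŋunborɯpɯ]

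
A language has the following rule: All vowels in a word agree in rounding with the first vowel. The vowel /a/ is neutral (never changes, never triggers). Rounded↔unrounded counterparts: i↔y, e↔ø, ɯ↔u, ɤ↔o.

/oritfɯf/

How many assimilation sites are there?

/i/ harmonizes with /o/ ([+round]) → [y]
/ɯ/ harmonizes with /o/ ([+round]) → [u]
2 segments change.

2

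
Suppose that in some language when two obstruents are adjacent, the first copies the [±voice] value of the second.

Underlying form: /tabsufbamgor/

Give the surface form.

/b/ before /s/ (voiceless) → [p]
/f/ before /b/ (voiced) → [v]

[tapsuvbamgor]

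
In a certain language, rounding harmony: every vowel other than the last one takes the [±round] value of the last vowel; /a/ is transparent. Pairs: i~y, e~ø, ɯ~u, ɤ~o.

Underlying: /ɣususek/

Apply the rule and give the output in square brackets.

[ɣɯsɯsek]

/u/ harmonizes with /e/ ([-round]) → [ɯ]
/u/ harmonizes with /e/ ([-round]) → [ɯ]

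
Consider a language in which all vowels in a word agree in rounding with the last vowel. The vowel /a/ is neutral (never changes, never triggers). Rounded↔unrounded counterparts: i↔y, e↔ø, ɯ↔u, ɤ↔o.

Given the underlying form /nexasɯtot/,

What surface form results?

[nøxasutot]

/e/ harmonizes with /o/ ([+round]) → [ø]
/ɯ/ harmonizes with /o/ ([+round]) → [u]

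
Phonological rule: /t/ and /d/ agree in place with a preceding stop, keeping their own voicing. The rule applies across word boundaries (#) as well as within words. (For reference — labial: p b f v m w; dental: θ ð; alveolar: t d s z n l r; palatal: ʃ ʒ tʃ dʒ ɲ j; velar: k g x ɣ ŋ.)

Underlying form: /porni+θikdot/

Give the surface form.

[porni+θikgot]

/d/ after /k/ (velar) → [g]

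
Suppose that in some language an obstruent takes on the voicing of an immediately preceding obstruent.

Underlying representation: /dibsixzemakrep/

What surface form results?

/s/ after /b/ (voiced) → [z]
/z/ after /x/ (voiceless) → [s]

[dibzixsemakrep]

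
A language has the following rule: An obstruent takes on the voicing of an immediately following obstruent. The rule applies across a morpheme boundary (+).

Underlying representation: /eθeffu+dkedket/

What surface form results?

/d/ before /k/ (voiceless) → [t]
/d/ before /k/ (voiceless) → [t]

[eθeffu+tketket]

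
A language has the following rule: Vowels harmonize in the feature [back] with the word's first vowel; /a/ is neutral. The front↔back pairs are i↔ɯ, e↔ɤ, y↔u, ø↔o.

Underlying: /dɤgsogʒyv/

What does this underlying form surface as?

/y/ harmonizes with /ɤ/ ([+back]) → [u]

[dɤgsogʒuv]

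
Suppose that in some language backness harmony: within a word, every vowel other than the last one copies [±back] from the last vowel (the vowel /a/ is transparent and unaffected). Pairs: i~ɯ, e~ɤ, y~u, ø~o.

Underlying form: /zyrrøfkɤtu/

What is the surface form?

[zurrofkɤtu]

/y/ harmonizes with /u/ ([+back]) → [u]
/ø/ harmonizes with /u/ ([+back]) → [o]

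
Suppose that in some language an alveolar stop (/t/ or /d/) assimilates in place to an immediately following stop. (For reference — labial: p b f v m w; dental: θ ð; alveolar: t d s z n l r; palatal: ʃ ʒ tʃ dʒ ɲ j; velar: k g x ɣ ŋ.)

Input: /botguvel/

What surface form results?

/t/ before /g/ (velar) → [k]

[bokguvel]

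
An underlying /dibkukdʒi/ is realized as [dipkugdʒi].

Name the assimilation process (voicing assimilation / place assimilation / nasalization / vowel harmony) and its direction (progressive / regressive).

/b/→[p] /k/→[g].
Each target copies a feature from the following segment, so the direction is regressive.

voicing assimilation, regressive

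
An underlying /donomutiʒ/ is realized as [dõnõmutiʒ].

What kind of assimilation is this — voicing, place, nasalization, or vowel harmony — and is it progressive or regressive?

nasalization, regressive

/o/→[õ] /o/→[õ].
Each target copies a feature from the following segment, so the direction is regressive.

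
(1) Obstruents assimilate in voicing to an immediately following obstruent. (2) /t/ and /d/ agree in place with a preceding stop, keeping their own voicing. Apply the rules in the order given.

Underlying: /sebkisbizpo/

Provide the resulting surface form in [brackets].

Rule 1: /b/ before /k/ (voiceless) → [p]
Rule 1: /s/ before /b/ (voiced) → [z]
Rule 1: /z/ before /p/ (voiceless) → [s]
After rule 1: sepkizbispo
Rule 2: no segment meets the rule's conditions; no change.

[sepkizbispo]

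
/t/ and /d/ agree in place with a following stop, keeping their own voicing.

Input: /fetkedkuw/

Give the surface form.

[fekkegkuw]

/t/ before /k/ (velar) → [k]
/d/ before /k/ (velar) → [g]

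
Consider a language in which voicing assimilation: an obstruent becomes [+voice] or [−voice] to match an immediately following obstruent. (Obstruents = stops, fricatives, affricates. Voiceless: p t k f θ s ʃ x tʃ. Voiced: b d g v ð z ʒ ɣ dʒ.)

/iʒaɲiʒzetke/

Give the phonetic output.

no segment meets the rule's conditions; no change.

[iʒaɲiʒzetke]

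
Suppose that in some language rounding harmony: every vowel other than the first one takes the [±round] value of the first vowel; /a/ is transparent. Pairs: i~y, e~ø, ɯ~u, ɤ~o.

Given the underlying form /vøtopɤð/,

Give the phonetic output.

[vøtopoð]

/ɤ/ harmonizes with /ø/ ([+round]) → [o]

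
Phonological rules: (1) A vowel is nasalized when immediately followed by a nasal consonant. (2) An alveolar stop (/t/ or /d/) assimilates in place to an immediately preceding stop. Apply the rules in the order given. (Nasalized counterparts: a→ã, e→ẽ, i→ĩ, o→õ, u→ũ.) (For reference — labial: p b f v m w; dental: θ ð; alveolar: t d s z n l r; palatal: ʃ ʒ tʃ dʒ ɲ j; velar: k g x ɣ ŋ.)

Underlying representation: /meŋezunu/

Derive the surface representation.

[mẽŋezũnu]

Rule 1: /e/ before nasal /ŋ/ → [ẽ]
Rule 1: /u/ before nasal /n/ → [ũ]
After rule 1: mẽŋezũnu
Rule 2: no segment meets the rule's conditions; no change.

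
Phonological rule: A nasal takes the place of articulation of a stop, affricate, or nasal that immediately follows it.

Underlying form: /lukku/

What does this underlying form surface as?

[lukku]

no segment meets the rule's conditions; no change.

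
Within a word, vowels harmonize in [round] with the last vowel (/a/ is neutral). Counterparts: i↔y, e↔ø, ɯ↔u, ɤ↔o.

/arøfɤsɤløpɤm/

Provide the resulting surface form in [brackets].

/ø/ harmonizes with /ɤ/ ([-round]) → [e]
/ø/ harmonizes with /ɤ/ ([-round]) → [e]

[arefɤsɤlepɤm]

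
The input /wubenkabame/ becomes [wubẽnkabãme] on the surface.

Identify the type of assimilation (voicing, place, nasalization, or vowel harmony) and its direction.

nasalization, regressive

/e/→[ẽ] /a/→[ã].
Each target copies a feature from the following segment, so the direction is regressive.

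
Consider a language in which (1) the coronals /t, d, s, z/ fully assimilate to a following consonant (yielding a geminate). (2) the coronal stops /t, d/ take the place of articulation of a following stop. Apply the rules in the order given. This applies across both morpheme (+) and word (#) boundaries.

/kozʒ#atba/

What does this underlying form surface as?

Rule 1: /z/ before /ʒ/ → [ʒ] (total assimilation)
Rule 1: /t/ before /b/ → [b] (total assimilation)
After rule 1: koʒʒ#abba
Rule 2: no segment meets the rule's conditions; no change.

[koʒʒ#abba]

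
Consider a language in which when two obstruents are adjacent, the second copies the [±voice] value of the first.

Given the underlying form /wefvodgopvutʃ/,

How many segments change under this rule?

2

/v/ after /f/ (voiceless) → [f]
/v/ after /p/ (voiceless) → [f]
2 segments change.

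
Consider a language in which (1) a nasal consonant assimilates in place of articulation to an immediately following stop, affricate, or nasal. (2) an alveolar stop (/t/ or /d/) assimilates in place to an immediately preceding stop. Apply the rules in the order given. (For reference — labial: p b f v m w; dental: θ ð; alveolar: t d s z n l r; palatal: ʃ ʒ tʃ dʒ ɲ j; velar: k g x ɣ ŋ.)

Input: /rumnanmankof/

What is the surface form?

[runnammaŋkof]

Rule 1: /m/ before /n/ (alveolar) → [n]
Rule 1: /n/ before /m/ (labial) → [m]
Rule 1: /n/ before /k/ (velar) → [ŋ]
After rule 1: runnammaŋkof
Rule 2: no segment meets the rule's conditions; no change.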